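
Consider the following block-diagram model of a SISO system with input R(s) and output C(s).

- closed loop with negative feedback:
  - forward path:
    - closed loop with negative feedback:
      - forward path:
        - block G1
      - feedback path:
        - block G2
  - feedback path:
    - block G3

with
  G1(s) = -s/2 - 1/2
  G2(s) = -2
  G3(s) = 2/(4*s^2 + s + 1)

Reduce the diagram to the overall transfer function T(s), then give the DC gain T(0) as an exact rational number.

Step 1. feedback reduction of G1, G2; result (-s - 1)/(2*s + 4)
Step 2. apply the feedback formula to [G1/(1+G1*G2)], G3; result (-4*s^3 - 5*s^2 - 2*s - 1)/(8*s^3 + 18*s^2 + 4*s + 2)
The step-2 result is T(s). Setting s = 0: T(0) = -1/2.

Answer: -1/2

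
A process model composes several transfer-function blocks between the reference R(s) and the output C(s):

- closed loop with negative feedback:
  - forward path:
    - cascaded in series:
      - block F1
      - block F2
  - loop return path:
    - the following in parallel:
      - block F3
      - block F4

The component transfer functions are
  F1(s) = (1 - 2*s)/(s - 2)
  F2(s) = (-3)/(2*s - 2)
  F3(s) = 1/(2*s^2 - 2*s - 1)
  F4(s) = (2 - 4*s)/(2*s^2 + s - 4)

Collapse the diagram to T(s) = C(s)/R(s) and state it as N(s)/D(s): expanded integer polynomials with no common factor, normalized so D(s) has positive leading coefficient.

Reducing step by step:

Step 1 - cascade F1, F2 gives (6*s - 3)/(2*s^2 - 6*s + 4)
Step 2 - add F3, F4 (parallel) gives (-8*s^3 + 14*s^2 + s - 6)/(4*s^4 - 2*s^3 - 12*s^2 + 7*s + 4)
Step 3 - apply the feedback formula to (F1*F2), (F3+F4): this yields T(s), and no further normalization is needed

Answer: (24*s^5 - 24*s^4 - 66*s^3 + 78*s^2 + 3*s - 12)/(8*s^6 - 28*s^5 - 44*s^4 + 186*s^3 - 118*s^2 - 35*s + 34)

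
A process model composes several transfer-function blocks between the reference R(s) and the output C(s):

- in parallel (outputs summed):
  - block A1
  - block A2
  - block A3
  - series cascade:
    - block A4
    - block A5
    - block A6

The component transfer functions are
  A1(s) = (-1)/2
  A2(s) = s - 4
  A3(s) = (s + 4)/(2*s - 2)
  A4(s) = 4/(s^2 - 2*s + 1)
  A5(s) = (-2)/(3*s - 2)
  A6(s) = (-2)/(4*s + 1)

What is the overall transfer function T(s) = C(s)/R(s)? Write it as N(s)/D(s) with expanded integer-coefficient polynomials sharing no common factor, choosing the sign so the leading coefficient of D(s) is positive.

Step 1. reduce the series chain A4, A5, A6, giving 16/(12*s^4 - 29*s^3 + 20*s^2 - s - 2)
Step 2. combine A1, A2, A3, (A4*A5*A6) in parallel: this yields T(s), and no further normalization is needed

Answer: (24*s^5 - 154*s^4 + 332*s^3 - 247*s^2 + 19*s + 58)/(24*s^4 - 58*s^3 + 40*s^2 - 2*s - 4)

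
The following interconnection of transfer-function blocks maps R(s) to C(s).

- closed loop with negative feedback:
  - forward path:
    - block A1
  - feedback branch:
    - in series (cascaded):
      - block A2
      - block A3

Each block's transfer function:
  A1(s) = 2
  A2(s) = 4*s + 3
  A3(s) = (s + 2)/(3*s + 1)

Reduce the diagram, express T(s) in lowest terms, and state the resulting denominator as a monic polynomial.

Step 1 - series reduction of A2, A3, giving (4*s^2 + 11*s + 6)/(3*s + 1)
Step 2 - apply the feedback formula to A1, (A2*A3), giving (6*s + 2)/(8*s^2 + 25*s + 13)
The result of step 2 is T(s) in lowest terms. Its denominator has leading coefficient 8; dividing the denominator through by 8 makes it monic.

Hence the answer: s^2 + 25*s/8 + 13/8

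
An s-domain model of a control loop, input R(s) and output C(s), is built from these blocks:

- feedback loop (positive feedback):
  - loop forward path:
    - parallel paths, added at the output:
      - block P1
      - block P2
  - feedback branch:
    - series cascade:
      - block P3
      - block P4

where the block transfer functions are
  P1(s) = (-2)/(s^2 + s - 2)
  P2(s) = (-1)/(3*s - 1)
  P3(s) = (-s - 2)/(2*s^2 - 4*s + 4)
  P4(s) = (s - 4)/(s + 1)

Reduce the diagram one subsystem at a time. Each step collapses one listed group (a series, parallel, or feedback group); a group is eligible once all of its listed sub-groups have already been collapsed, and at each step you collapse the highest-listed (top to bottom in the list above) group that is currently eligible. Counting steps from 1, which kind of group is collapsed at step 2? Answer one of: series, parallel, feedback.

Reducing step by step:

Step 1. sum the parallel branches P1, P2
Step 2. combine P3, P4 in series
Step 3. collapse the loop ((P1+P2) forward, (P3*P4) return)
So the answer for step 2 is series.

Answer: series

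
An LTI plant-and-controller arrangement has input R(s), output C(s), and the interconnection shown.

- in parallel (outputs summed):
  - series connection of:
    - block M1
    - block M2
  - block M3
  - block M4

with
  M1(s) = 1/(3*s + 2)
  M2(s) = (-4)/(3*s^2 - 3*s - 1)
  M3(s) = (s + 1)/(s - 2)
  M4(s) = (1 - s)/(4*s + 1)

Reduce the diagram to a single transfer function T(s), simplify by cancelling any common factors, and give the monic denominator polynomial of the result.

(1) reduce the series chain M1, M2: (-4)/(9*s^3 - 3*s^2 - 9*s - 2)
(2) parallel reduction of (M1*M2), M3, M4: (27*s^5 + 63*s^4 - 60*s^3 - 91*s^2 + 21*s + 10)/(36*s^5 - 75*s^4 - 33*s^3 + 61*s^2 + 32*s + 4)
That last expression is T(s), already simplified. Scaling its denominator by 1/36 (the reciprocal of the leading coefficient) yields the monic denominator.

Hence the answer: s^5 - 25*s^4/12 - 11*s^3/12 + 61*s^2/36 + 8*s/9 + 1/9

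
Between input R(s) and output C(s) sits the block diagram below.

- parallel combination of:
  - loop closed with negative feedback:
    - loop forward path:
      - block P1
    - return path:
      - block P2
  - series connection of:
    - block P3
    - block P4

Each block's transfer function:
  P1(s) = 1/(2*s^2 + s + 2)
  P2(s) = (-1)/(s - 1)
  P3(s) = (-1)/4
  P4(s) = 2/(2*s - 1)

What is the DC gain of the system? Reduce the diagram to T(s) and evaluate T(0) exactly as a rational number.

The answer is 5/6.

Reasoning:
Step 1: apply the feedback formula to P1, P2 = (s - 1)/(2*s^3 - s^2 + s - 3)
Step 2: series reduction of P3, P4 = (-1)/(4*s - 2)
Step 3: sum the parallel branches [P1/(1+P1*P2)], (P3*P4) = (-2*s^3 + 5*s^2 - 7*s + 5)/(8*s^4 - 8*s^3 + 6*s^2 - 14*s + 6)
That last expression is T(s); at s = 0 only the constant terms survive, so T(0) = 5/6.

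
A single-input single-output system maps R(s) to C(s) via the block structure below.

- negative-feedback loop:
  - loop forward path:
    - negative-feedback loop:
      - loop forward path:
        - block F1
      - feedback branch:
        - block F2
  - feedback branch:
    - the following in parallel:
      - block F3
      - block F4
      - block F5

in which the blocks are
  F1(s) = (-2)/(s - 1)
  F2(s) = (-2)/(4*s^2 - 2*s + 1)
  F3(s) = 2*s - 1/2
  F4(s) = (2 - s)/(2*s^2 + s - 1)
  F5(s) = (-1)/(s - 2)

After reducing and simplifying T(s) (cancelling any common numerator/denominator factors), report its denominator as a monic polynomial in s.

Step 1. reduce the feedback loop with forward F1 and return F2: (-8*s^2 + 4*s - 2)/(4*s^3 - 6*s^2 + 3*s + 3)
Step 2. add F3, F4, F5 (parallel): (8*s^4 - 14*s^3 - 15*s^2 + 17*s - 8)/(4*s^3 - 6*s^2 - 6*s + 4)
Step 3. feedback reduction of [F1/(1+F1*F2)], (F3+F4+F5): (16*s^5 - 32*s^4 - 8*s^3 + 22*s^2 - 14*s + 4)/(24*s^6 - 48*s^5 - 36*s^4 + 61*s^3 - 51*s^2 + 36*s - 14)
The result of step 3 is T(s) in lowest terms. Its denominator has leading coefficient 24; dividing the denominator through by 24 makes it monic.

Answer: s^6 - 2*s^5 - 3*s^4/2 + 61*s^3/24 - 17*s^2/8 + 3*s/2 - 7/12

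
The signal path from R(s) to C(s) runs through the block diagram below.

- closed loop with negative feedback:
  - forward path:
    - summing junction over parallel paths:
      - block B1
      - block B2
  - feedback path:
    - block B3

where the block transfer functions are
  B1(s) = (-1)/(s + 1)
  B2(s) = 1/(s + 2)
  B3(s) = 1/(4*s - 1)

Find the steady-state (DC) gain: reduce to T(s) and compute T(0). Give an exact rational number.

First reduce the diagram to T(s).

Step 1. combine B1, B2 in parallel, giving (-1)/(s^2 + 3*s + 2)
Step 2. collapse the loop ((B1+B2) forward, B3 return), giving (1 - 4*s)/(4*s^3 + 11*s^2 + 5*s - 3)
Step 2 gives the overall T(s). Then T(0) = 1/(-3) = -1/3.

Answer: -1/3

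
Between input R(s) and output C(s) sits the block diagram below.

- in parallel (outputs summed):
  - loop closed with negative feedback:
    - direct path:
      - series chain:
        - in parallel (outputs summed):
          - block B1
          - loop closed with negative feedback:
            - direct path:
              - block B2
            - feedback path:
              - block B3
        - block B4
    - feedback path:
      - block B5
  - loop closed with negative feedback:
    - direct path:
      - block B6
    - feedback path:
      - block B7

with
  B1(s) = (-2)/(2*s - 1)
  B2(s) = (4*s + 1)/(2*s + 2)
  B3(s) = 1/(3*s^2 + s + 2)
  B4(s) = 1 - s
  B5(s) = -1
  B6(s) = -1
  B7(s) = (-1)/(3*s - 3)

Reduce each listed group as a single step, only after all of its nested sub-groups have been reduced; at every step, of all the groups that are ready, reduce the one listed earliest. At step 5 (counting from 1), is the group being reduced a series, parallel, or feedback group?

The answer is feedback.

Reasoning:
[1] collapse the loop (B2 forward, B3 return)
[2] reduce the parallel group B1, [B2/(1+B2*B3)]
[3] combine (B1+[B2/(1+B2*B3)]), B4 in series
[4] collapse the loop (((B1+[B2/(1+B2*B3)])*B4) forward, B5 return)
[5] feedback reduction of B6, B7
[6] add [((B1+[B2/(1+B2*B3)])*B4)/(1+((B1+[B2/(1+B2*B3)])*B4)*B5)], [B6/(1+B6*B7)] (parallel)
At step 5 the group reduced is feedback.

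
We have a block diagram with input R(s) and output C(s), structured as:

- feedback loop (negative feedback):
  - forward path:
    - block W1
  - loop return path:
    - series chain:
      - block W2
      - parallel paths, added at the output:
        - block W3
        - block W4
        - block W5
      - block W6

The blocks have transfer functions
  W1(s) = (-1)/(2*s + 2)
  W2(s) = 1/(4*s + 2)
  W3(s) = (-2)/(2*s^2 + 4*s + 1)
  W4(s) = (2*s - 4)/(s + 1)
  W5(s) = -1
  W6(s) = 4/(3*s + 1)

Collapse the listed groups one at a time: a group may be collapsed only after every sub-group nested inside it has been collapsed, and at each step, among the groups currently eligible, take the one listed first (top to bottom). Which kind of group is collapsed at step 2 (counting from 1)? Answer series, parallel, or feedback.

(1) reduce the parallel group W3, W4, W5
(2) multiply W2, (W3+W4+W5), W6 (series)
(3) reduce the feedback loop with forward W1 and return (W2*(W3+W4+W5)*W6)
So the answer for step 2 is series.

Answer: series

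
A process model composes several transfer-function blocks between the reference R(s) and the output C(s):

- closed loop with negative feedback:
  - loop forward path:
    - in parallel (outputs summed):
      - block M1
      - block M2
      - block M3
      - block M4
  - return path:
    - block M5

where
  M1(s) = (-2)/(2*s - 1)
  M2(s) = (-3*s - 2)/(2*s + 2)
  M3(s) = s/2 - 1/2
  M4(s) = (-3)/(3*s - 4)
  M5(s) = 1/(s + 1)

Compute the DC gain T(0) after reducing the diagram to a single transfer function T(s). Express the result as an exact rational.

[1] sum the parallel branches M1, M2, M3, M4 -> (6*s^4 - 29*s^3 - 5*s^2 + 19*s + 10)/(12*s^3 - 10*s^2 - 14*s + 8)
[2] collapse the loop ((M1+M2+M3+M4) forward, M5 return) -> (6*s^5 - 23*s^4 - 34*s^3 + 14*s^2 + 29*s + 10)/(18*s^4 - 27*s^3 - 29*s^2 + 13*s + 18)
Evaluating the step-2 result (the overall T(s)) at s = 0 gives T(0) = 10/18 = 5/9.

Final answer: 5/9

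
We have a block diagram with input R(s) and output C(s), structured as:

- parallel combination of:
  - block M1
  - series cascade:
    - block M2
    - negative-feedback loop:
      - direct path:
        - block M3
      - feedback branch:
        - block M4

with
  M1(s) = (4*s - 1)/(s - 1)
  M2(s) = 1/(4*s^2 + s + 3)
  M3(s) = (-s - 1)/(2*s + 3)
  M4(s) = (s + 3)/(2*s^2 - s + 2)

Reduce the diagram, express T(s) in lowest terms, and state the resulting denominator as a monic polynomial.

The answer is s^6 - 13*s^4/16 + 15*s^3/16 - 3*s^2/2 + 15*s/16 - 9/16.

Reasoning:
Step 1 - apply the feedback formula to M3, M4 gives (-2*s^3 - s^2 - s - 2)/(4*s^3 + 3*s^2 - 3*s + 3)
Step 2 - multiply M2, [M3/(1+M3*M4)] (series) gives (-2*s^3 - s^2 - s - 2)/(16*s^5 + 16*s^4 + 3*s^3 + 18*s^2 - 6*s + 9)
Step 3 - sum the parallel branches M1, (M2*[M3/(1+M3*M4)]) gives (64*s^6 + 48*s^5 - 6*s^4 + 70*s^3 - 42*s^2 + 41*s - 7)/(16*s^6 - 13*s^4 + 15*s^3 - 24*s^2 + 15*s - 9)
That last expression is T(s), already simplified. Scaling its denominator by 1/16 (the reciprocal of the leading coefficient) yields the monic denominator.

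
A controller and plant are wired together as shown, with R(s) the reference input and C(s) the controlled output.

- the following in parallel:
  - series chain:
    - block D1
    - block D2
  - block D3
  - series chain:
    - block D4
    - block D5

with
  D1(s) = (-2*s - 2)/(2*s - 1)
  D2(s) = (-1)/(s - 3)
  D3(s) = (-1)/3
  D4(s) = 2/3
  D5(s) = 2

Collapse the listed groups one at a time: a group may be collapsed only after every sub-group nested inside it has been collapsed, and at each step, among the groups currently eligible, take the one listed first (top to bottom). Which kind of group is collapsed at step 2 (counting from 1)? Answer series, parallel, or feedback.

Reducing step by step:

Step 1. reduce the series chain D1, D2
Step 2. combine D4, D5 in series
Step 3. reduce the parallel group (D1*D2), D3, (D4*D5)
Step 2: series.

Answer: series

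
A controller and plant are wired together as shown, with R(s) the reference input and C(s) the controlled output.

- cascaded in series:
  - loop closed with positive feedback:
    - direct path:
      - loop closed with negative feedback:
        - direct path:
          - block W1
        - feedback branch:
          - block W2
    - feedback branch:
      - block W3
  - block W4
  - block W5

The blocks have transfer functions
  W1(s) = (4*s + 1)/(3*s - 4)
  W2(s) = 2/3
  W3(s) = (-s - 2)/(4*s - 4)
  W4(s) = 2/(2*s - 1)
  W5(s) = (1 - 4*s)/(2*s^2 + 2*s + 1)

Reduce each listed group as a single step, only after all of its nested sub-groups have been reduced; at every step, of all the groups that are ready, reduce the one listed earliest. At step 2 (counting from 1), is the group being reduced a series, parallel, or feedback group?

1. collapse the loop (W1 forward, W2 return)
2. collapse the loop ([W1/(1+W1*W2)] forward, W3 return)
3. multiply [[W1/(1+W1*W2)]/(1-[W1/(1+W1*W2)]*W3)], W4, W5 (series)
The group at step 2 is a feedback group.

Therefore the answer is feedback.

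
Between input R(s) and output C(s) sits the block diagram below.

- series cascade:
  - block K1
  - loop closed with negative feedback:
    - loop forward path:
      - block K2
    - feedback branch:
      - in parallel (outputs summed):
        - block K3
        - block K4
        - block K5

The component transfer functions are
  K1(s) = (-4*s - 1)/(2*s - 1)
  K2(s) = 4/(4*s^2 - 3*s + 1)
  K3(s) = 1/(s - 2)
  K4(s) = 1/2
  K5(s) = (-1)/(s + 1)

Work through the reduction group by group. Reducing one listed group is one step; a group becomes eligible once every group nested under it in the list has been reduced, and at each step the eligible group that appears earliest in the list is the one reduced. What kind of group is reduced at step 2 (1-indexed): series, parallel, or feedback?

Step 1. combine K3, K4, K5 in parallel
Step 2. collapse the loop (K2 forward, (K3+K4+K5) return)
Step 3. combine K1, [K2/(1+K2*(K3+K4+K5))] in series
The group at step 2 is a feedback group.

Final answer: feedback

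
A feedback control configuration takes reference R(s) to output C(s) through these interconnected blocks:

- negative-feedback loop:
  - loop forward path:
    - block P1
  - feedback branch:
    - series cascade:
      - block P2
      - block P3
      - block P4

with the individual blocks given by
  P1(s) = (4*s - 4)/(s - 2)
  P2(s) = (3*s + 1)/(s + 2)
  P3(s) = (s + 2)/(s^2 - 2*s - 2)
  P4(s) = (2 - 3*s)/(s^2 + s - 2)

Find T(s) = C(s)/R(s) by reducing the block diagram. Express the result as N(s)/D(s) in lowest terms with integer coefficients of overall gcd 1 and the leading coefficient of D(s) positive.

First reduce the diagram to T(s).

1. series reduction of P2, P3, P4; result (-9*s^2 + 3*s + 2)/(s^4 - s^3 - 6*s^2 + 2*s + 4)
2. reduce the feedback loop with forward P1 and return (P2*P3*P4); the result is T(s) itself (integer coefficients, no common factor, positive leading denominator coefficient)

Answer: (4*s^4 - 4*s^3 - 24*s^2 + 8*s + 16)/(s^4 - 2*s^3 - 42*s^2 + 20*s + 16)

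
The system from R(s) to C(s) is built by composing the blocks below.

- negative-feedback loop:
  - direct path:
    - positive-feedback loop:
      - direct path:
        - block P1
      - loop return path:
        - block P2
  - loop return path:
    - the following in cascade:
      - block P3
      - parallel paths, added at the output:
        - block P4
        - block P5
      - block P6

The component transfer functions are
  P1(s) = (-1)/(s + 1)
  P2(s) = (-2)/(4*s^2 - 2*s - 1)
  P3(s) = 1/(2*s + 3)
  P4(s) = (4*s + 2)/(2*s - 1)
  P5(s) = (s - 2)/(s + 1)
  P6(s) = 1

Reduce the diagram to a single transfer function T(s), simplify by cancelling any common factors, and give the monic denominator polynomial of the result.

First reduce the diagram to T(s).

Step 1. feedback reduction of P1, P2 gives (-4*s^2 + 2*s + 1)/(4*s^3 + 2*s^2 - 3*s - 3)
Step 2. sum the parallel branches P4, P5 gives (6*s^2 + s + 4)/(2*s^2 + s - 1)
Step 3. combine P3, (P4+P5), P6 in series gives (6*s^2 + s + 4)/(4*s^3 + 8*s^2 + s - 3)
Step 4. close the feedback loop around [P1/(1-P1*P2)], (P3*(P4+P5)*P6) gives (-16*s^5 - 24*s^4 + 16*s^3 + 22*s^2 - 5*s - 3)/(16*s^6 + 40*s^5 - 16*s^4 - 38*s^3 - 41*s^2 + 15*s + 13)
That last expression is T(s), already simplified. Scaling its denominator by 1/16 (the reciprocal of the leading coefficient) yields the monic denominator.

Answer: s^6 + 5*s^5/2 - s^4 - 19*s^3/8 - 41*s^2/16 + 15*s/16 + 13/16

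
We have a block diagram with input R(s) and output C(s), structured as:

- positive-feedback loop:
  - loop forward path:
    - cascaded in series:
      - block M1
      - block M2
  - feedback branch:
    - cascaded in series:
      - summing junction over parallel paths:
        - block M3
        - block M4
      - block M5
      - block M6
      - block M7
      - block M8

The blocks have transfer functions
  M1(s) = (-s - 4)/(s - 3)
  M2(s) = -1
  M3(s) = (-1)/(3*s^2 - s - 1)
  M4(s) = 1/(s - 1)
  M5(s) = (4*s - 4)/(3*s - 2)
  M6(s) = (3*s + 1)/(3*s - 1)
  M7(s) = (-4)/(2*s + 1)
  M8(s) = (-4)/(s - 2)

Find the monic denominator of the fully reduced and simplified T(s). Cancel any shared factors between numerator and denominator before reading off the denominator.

The answer is s^6 - 31*s^5/6 + 113*s^4/18 - 80*s^3/9 - 99*s^2/2 - 29*s/2 + 1/3.

Reasoning:
(1) combine M1, M2 in series, giving (s + 4)/(s - 3)
(2) sum the parallel branches M3, M4, giving (3*s^2 - 2*s)/(3*s^3 - 4*s^2 + 1)
(3) cascade (M3+M4), M5, M6, M7, M8, giving (192*s^2 + 64*s)/(18*s^5 - 39*s^4 - 4*s^3 + 20*s^2 + s - 2)
(4) apply the feedback formula to (M1*M2), ((M3+M4)*M5*M6*M7*M8), giving (18*s^6 + 33*s^5 - 160*s^4 + 4*s^3 + 81*s^2 + 2*s - 8)/(18*s^6 - 93*s^5 + 113*s^4 - 160*s^3 - 891*s^2 - 261*s + 6)
Step 4 gives the fully reduced T(s), with no common factor left to cancel. The denominator's leading coefficient is 18, so divide each of its coefficients by 18 to get the monic form.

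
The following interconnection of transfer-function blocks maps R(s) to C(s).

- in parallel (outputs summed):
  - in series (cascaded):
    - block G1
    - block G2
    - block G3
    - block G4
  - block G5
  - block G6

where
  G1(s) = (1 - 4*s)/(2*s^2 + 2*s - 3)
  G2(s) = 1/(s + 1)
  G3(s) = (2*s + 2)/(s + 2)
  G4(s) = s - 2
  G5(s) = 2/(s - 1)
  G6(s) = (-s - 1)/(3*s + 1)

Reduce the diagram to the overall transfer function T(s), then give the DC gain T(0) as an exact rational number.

Step 1 - combine G1, G2, G3, G4 in series: (-8*s^2 + 18*s - 4)/(2*s^3 + 6*s^2 + s - 6)
Step 2 - add (G1*G2*G3*G4), G5, G6 (parallel): (-2*s^5 - 18*s^4 + 111*s^3 - 10*s^2 - 43*s - 14)/(6*s^5 + 14*s^4 - 11*s^3 - 26*s^2 + 11*s + 6)
Evaluating the step-2 result (the overall T(s)) at s = 0 gives T(0) = -14/6 = -7/3.

Final answer: -7/3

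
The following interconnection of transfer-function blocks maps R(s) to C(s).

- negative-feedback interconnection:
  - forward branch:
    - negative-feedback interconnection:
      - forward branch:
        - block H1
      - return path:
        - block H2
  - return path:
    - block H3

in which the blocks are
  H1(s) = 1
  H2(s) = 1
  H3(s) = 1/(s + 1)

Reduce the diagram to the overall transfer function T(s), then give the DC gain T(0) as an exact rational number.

[1] feedback reduction of H1, H2 gives 1/2
[2] feedback reduction of [H1/(1+H1*H2)], H3 gives (s + 1)/(2*s + 3)
Step 2 gives the overall T(s). Then T(0) = 1/3.

Hence the answer: 1/3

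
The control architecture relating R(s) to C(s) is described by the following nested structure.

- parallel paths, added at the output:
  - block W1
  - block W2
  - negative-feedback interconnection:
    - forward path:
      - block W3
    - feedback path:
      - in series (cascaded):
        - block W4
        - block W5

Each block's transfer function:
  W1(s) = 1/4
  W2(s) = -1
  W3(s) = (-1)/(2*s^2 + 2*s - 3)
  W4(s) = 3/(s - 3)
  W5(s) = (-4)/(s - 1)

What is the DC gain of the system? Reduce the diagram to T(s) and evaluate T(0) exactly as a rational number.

Reducing step by step:

Step 1: reduce the series chain W4, W5; result (-12)/(s^2 - 4*s + 3)
Step 2: collapse the loop (W3 forward, (W4*W5) return); result (-s^2 + 4*s - 3)/(2*s^4 - 6*s^3 - 5*s^2 + 18*s + 3)
Step 3: parallel reduction of W1, W2, [W3/(1+W3*(W4*W5))]; result (-6*s^4 + 18*s^3 + 11*s^2 - 38*s - 21)/(8*s^4 - 24*s^3 - 20*s^2 + 72*s + 12)
Evaluating the step-3 result (the overall T(s)) at s = 0 gives T(0) = -21/12 = -7/4.

Answer: -7/4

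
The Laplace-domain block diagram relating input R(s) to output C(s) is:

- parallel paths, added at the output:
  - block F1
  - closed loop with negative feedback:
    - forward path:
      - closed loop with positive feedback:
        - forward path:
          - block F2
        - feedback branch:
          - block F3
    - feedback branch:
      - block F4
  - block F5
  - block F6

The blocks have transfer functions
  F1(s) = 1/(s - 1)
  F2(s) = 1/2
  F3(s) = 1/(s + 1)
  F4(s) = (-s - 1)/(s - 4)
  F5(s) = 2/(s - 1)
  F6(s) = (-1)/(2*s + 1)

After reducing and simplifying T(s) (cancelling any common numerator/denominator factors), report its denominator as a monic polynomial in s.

The answer is s^4 - 19*s^3/2 - s^2 + 7*s + 5/2.

Reasoning:
1. close the feedback loop around F2, F3 -> (s + 1)/(2*s + 1)
2. feedback reduction of [F2/(1-F2*F3)], F4 -> (s^2 - 3*s - 4)/(s^2 - 9*s - 5)
3. reduce the parallel group F1, [[F2/(1-F2*F3)]/(1+[F2/(1-F2*F3)]*F4)], F5, F6 -> (2*s^4 - 2*s^3 - 47*s^2 - 54*s - 16)/(2*s^4 - 19*s^3 - 2*s^2 + 14*s + 5)
T(s) is the step-3 result (common factors already cancelled). Leading coefficient of the denominator: 2. Divide through by 2 for the monic polynomial.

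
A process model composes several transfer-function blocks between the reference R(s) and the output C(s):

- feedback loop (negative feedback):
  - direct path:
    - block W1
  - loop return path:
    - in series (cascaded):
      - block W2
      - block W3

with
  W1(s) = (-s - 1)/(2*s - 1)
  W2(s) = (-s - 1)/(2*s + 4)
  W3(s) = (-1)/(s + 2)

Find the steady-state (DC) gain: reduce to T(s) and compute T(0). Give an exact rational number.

The answer is 8/9.

Reasoning:
Step 1. multiply W2, W3 (series) -> (s + 1)/(2*s^2 + 8*s + 8)
Step 2. reduce the feedback loop with forward W1 and return (W2*W3) -> (-2*s^3 - 10*s^2 - 16*s - 8)/(4*s^3 + 13*s^2 + 6*s - 9)
That last expression is T(s); at s = 0 only the constant terms survive, so T(0) = -8/(-9) = 8/9.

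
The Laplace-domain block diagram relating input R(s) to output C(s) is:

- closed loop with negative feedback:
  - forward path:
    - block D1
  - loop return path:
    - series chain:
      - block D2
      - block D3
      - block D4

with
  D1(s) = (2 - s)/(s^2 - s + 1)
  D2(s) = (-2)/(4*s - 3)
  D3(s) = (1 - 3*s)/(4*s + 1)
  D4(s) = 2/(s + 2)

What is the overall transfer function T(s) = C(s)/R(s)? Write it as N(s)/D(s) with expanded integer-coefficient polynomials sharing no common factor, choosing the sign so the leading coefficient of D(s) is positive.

1. multiply D2, D3, D4 (series) = (12*s - 4)/(16*s^3 + 24*s^2 - 19*s - 6)
2. reduce the feedback loop with forward D1 and return (D2*D3*D4) - this is the overall T(s), already in the required normalized form

Hence the answer: (-16*s^4 + 8*s^3 + 67*s^2 - 32*s - 12)/(16*s^5 + 8*s^4 - 27*s^3 + 25*s^2 + 15*s - 14)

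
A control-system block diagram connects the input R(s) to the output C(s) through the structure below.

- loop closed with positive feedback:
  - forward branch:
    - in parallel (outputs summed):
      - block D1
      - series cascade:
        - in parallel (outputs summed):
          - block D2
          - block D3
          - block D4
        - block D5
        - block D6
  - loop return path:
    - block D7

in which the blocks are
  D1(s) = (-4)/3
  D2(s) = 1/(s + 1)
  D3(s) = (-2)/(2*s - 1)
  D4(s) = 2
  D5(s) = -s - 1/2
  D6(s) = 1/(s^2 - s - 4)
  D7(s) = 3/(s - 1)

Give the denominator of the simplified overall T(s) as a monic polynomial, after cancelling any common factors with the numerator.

The answer is s^5 + 5*s^4/2 - s^3/2 - 21*s^2/2 - 17*s/2 + 9/4.

Reasoning:
(1) add D2, D3, D4 (parallel), giving (4*s^2 + 2*s - 5)/(2*s^2 + s - 1)
(2) multiply (D2+D3+D4), D5, D6 (series), giving (-8*s^3 - 8*s^2 + 8*s + 5)/(4*s^4 - 2*s^3 - 20*s^2 - 6*s + 8)
(3) parallel reduction of D1, ((D2+D3+D4)*D5*D6), giving (-16*s^4 - 16*s^3 + 56*s^2 + 48*s - 17)/(12*s^4 - 6*s^3 - 60*s^2 - 18*s + 24)
(4) collapse the loop ((D1+((D2+D3+D4)*D5*D6)) forward, D7 return), giving (-16*s^5 + 72*s^3 - 8*s^2 - 65*s + 17)/(12*s^5 + 30*s^4 - 6*s^3 - 126*s^2 - 102*s + 27)
T(s) is the step-4 result (common factors already cancelled). Leading coefficient of the denominator: 12. Divide through by 12 for the monic polynomial.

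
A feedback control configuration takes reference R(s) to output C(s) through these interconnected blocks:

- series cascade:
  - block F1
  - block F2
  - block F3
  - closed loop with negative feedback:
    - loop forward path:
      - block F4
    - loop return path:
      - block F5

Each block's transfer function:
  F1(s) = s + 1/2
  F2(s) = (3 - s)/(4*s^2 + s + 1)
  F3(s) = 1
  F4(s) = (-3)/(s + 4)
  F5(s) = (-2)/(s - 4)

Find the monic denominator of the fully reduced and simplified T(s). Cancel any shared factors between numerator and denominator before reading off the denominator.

Reducing step by step:

Step 1: close the feedback loop around F4, F5 gives (12 - 3*s)/(s^2 - 10)
Step 2: multiply F1, F2, F3, [F4/(1+F4*F5)] (series) gives (6*s^3 - 39*s^2 + 51*s + 36)/(8*s^4 + 2*s^3 - 78*s^2 - 20*s - 20)
No further cancellation is possible in the step-2 result, so that is T(s). Its denominator becomes monic after dividing by the leading coefficient 8.

Answer: s^4 + s^3/4 - 39*s^2/4 - 5*s/2 - 5/2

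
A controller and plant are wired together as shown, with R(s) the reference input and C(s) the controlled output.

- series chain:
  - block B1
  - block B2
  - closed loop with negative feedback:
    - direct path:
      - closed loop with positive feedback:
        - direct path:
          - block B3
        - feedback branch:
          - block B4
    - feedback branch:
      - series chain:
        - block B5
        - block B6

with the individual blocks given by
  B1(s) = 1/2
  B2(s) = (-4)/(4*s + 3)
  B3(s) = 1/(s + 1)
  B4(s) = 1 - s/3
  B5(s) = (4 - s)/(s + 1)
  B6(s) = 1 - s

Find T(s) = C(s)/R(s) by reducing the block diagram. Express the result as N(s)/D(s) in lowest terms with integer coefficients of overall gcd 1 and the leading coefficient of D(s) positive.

(1) close the feedback loop around B3, B4, giving 3/(4*s)
(2) combine B5, B6 in series, giving (s^2 - 5*s + 4)/(s + 1)
(3) apply the feedback formula to [B3/(1-B3*B4)], (B5*B6), giving (3*s + 3)/(7*s^2 - 11*s + 12)
(4) multiply B1, B2, [[B3/(1-B3*B4)]/(1+[B3/(1-B3*B4)]*(B5*B6))] (series), giving the overall T(s)

Final answer: (-6*s - 6)/(28*s^3 - 23*s^2 + 15*s + 36)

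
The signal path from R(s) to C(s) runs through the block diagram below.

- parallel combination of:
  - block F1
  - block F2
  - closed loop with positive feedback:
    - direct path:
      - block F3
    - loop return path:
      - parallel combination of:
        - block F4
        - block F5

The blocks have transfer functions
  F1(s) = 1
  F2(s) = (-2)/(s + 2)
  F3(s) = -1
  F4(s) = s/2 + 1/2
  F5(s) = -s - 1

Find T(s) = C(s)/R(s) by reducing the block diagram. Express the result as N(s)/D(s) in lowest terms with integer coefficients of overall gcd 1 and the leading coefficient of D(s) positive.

First reduce the diagram to T(s).

Step 1: parallel reduction of F4, F5 gives -s/2 - 1/2
Step 2: collapse the loop (F3 forward, (F4+F5) return) gives 2/(s - 1)
Step 3: reduce the parallel group F1, F2, [F3/(1-F3*(F4+F5))], giving the overall T(s)

Answer: (s^2 + s + 4)/(s^2 + s - 2)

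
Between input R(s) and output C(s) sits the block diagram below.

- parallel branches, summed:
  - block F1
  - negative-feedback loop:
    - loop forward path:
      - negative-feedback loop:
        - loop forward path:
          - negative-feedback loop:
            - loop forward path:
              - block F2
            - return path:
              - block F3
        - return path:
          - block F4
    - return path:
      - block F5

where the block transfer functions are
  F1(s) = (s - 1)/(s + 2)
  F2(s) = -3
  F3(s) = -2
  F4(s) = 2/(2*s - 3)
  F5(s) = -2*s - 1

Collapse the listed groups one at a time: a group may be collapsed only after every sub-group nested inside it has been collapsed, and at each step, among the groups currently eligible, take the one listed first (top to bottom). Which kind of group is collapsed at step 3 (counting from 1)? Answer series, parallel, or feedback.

(1) collapse the loop (F2 forward, F3 return)
(2) collapse the loop ([F2/(1+F2*F3)] forward, F4 return)
(3) collapse the loop ([[F2/(1+F2*F3)]/(1+[F2/(1+F2*F3)]*F4)] forward, F5 return)
(4) reduce the parallel group F1, [[[F2/(1+F2*F3)]/(1+[F2/(1+F2*F3)]*F4)]/(1+[[F2/(1+F2*F3)]/(1+[F2/(1+F2*F3)]*F4)]*F5)]
So the answer for step 3 is feedback.

Answer: feedback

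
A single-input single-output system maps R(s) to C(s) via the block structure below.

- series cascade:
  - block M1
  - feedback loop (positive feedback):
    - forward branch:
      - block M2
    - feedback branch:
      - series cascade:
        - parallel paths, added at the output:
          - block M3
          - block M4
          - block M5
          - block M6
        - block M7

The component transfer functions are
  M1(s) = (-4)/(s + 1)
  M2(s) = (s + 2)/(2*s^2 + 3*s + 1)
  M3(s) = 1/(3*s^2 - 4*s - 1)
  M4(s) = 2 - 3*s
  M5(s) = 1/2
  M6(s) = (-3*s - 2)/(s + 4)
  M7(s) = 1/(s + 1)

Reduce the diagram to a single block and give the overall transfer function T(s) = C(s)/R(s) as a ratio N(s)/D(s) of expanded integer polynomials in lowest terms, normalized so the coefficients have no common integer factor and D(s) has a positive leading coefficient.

1. reduce the parallel group M3, M4, M5, M6: (-18*s^4 - 51*s^3 + 154*s^2 - 37*s - 8)/(6*s^3 + 16*s^2 - 34*s - 8)
2. multiply (M3+M4+M5+M6), M7 (series): (-18*s^4 - 51*s^3 + 154*s^2 - 37*s - 8)/(6*s^4 + 22*s^3 - 18*s^2 - 42*s - 8)
3. feedback reduction of M2, ((M3+M4+M5+M6)*M7): (6*s^5 + 34*s^4 + 26*s^3 - 78*s^2 - 92*s - 16)/(12*s^6 + 80*s^5 + 123*s^4 - 168*s^3 - 431*s^2 + 16*s + 8)
4. multiply M1, [M2/(1-M2*((M3+M4+M5+M6)*M7))] (series) - this is the overall T(s), already in the required normalized form

Therefore the answer is (-24*s^4 - 112*s^3 + 8*s^2 + 304*s + 64)/(12*s^6 + 80*s^5 + 123*s^4 - 168*s^3 - 431*s^2 + 16*s + 8).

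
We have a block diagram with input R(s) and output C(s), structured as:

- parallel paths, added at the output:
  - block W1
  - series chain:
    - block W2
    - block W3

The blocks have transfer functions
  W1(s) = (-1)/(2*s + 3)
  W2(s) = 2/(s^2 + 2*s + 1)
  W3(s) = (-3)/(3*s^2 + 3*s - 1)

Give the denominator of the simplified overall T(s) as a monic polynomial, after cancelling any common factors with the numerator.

[1] multiply W2, W3 (series), giving (-6)/(3*s^4 + 9*s^3 + 8*s^2 + s - 1)
[2] parallel reduction of W1, (W2*W3), giving (-3*s^4 - 9*s^3 - 8*s^2 - 13*s - 17)/(6*s^5 + 27*s^4 + 43*s^3 + 26*s^2 + s - 3)
Step 2 gives the fully reduced T(s), with no common factor left to cancel. The denominator's leading coefficient is 6, so divide each of its coefficients by 6 to get the monic form.

Answer: s^5 + 9*s^4/2 + 43*s^3/6 + 13*s^2/3 + s/6 - 1/2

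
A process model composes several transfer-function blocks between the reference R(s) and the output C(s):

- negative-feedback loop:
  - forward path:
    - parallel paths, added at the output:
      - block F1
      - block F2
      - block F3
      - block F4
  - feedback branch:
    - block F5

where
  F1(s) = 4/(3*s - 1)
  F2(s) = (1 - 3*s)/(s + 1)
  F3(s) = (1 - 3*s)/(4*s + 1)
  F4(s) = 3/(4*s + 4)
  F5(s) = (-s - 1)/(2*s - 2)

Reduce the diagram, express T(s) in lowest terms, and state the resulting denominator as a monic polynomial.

The answer is s^4 + 2*s^3/23 - 119*s^2/92 - 17*s/46 + 1/92.

Reasoning:
1. combine F1, F2, F3, F4 in parallel gives (-180*s^3 + 148*s^2 + 105*s + 5)/(48*s^3 + 44*s^2 - 8*s - 4)
2. close the feedback loop around (F1+F2+F3+F4), F5 gives (-360*s^4 + 656*s^3 - 86*s^2 - 200*s - 10)/(276*s^4 + 24*s^3 - 357*s^2 - 102*s + 3)
The result of step 2 is T(s) in lowest terms. Its denominator has leading coefficient 276; dividing the denominator through by 276 makes it monic.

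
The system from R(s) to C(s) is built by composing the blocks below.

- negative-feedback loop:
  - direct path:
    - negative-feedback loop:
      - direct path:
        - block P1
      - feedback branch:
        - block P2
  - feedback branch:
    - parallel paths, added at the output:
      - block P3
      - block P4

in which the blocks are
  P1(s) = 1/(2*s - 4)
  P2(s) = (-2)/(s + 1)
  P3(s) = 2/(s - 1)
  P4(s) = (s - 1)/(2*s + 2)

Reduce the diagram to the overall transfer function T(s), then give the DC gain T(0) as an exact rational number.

Step 1 - reduce the feedback loop with forward P1 and return P2; result (s + 1)/(2*s^2 - 2*s - 6)
Step 2 - parallel reduction of P3, P4; result (s^2 + 2*s + 5)/(2*s^2 - 2)
Step 3 - collapse the loop ([P1/(1+P1*P2)] forward, (P3+P4) return); result (2*s^2 - 2)/(4*s^3 - 7*s^2 - 6*s + 17)
The step-3 result is T(s). Setting s = 0: T(0) = -2/17.

Hence the answer: -2/17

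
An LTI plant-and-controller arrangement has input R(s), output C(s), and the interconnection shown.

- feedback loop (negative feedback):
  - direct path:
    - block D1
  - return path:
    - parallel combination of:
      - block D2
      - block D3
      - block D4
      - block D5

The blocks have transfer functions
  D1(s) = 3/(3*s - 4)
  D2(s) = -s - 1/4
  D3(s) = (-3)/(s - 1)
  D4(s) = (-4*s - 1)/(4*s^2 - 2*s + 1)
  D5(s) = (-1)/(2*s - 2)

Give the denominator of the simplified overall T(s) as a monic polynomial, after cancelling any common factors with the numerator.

1. combine D2, D3, D4, D5 in parallel: (-16*s^4 + 20*s^3 - 78*s^2 + 41*s - 9)/(16*s^3 - 24*s^2 + 12*s - 4)
2. reduce the feedback loop with forward D1 and return (D2+D3+D4+D5): (-48*s^3 + 72*s^2 - 36*s + 12)/(76*s^3 + 102*s^2 - 63*s + 11)
That last expression is T(s), already simplified. Scaling its denominator by 1/76 (the reciprocal of the leading coefficient) yields the monic denominator.

Therefore the answer is s^3 + 51*s^2/38 - 63*s/76 + 11/76.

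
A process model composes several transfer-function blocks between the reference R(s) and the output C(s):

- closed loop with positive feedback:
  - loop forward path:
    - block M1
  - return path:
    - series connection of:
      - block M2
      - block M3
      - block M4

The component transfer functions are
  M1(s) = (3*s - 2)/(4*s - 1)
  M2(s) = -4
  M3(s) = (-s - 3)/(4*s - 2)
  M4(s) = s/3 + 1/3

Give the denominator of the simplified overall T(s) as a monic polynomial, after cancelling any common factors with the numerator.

Step 1. reduce the series chain M2, M3, M4, giving (2*s^2 + 8*s + 6)/(6*s - 3)
Step 2. apply the feedback formula to M1, (M2*M3*M4), giving (-18*s^2 + 21*s - 6)/(6*s^3 - 4*s^2 + 20*s - 15)
Step 2 gives the fully reduced T(s), with no common factor left to cancel. The denominator's leading coefficient is 6, so divide each of its coefficients by 6 to get the monic form.

Answer: s^3 - 2*s^2/3 + 10*s/3 - 5/2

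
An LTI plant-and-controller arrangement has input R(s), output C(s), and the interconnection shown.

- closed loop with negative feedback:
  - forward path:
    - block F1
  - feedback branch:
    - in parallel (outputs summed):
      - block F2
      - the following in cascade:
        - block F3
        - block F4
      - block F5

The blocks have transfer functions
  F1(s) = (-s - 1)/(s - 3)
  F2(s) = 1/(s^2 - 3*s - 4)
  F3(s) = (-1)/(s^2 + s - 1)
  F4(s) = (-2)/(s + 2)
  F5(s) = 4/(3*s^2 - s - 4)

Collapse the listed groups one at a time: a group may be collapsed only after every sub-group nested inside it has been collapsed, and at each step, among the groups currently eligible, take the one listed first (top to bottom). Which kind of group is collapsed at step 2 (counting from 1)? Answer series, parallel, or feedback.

Step 1: cascade F3, F4
Step 2: parallel reduction of F2, (F3*F4), F5
Step 3: apply the feedback formula to F1, (F2+(F3*F4)+F5)
Step 2 collapses a parallel group.

Hence the answer: parallel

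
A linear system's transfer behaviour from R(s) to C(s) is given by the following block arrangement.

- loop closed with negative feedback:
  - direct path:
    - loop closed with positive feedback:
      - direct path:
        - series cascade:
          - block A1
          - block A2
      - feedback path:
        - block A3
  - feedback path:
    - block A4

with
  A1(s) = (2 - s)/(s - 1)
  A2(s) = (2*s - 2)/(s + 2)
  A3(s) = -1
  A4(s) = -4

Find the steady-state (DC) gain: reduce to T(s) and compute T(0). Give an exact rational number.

Reducing step by step:

Step 1 - combine A1, A2 in series; result (4 - 2*s)/(s + 2)
Step 2 - collapse the loop ((A1*A2) forward, A3 return); result (2*s - 4)/(s - 6)
Step 3 - collapse the loop ([(A1*A2)/(1-(A1*A2)*A3)] forward, A4 return); result (4 - 2*s)/(7*s - 10)
That last expression is T(s); at s = 0 only the constant terms survive, so T(0) = 4/(-10) = -2/5.

Answer: -2/5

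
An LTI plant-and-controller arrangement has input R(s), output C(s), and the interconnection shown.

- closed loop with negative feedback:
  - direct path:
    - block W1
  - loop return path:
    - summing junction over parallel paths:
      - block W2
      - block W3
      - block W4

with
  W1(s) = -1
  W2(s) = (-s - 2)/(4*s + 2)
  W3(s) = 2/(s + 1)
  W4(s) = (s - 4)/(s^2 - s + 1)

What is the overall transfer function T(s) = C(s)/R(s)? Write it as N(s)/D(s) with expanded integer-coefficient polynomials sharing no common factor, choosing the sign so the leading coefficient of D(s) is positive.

Step 1 - sum the parallel branches W2, W3, W4: (-s^4 + 10*s^3 - 14*s^2 - 19*s - 6)/(4*s^4 + 2*s^3 + 4*s + 2)
Step 2 - collapse the loop (W1 forward, (W2+W3+W4) return), which is the overall transfer function T(s) = C(s)/R(s) in lowest terms

Hence the answer: (-4*s^4 - 2*s^3 - 4*s - 2)/(5*s^4 - 8*s^3 + 14*s^2 + 23*s + 8)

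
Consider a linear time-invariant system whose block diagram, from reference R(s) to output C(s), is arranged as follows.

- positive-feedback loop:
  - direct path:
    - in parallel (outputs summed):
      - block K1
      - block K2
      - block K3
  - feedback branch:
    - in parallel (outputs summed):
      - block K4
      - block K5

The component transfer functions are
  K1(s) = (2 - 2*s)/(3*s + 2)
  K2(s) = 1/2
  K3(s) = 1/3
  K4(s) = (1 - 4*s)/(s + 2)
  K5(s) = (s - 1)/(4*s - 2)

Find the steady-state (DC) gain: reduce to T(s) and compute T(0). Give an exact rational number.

(1) parallel reduction of K1, K2, K3; result (3*s + 22)/(18*s + 12)
(2) add K4, K5 (parallel); result (-15*s^2 + 13*s - 4)/(4*s^2 + 6*s - 4)
(3) reduce the feedback loop with forward (K1+K2+K3) and return (K4+K5); result (12*s^3 + 106*s^2 + 120*s - 88)/(117*s^3 + 447*s^2 - 274*s + 40)
Evaluating the step-3 result (the overall T(s)) at s = 0 gives T(0) = -88/40 = -11/5.

Answer: -11/5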